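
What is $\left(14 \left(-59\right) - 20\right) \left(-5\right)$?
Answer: $4230$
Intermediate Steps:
$\left(14 \left(-59\right) - 20\right) \left(-5\right) = \left(-826 - 20\right) \left(-5\right) = \left(-846\right) \left(-5\right) = 4230$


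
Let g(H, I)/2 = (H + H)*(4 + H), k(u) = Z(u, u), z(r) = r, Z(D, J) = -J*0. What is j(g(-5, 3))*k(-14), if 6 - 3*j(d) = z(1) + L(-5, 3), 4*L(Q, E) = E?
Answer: 0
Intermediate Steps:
L(Q, E) = E/4
Z(D, J) = 0
k(u) = 0
g(H, I) = 4*H*(4 + H) (g(H, I) = 2*((H + H)*(4 + H)) = 2*((2*H)*(4 + H)) = 2*(2*H*(4 + H)) = 4*H*(4 + H))
j(d) = 17/12 (j(d) = 2 - (1 + (¼)*3)/3 = 2 - (1 + ¾)/3 = 2 - ⅓*7/4 = 2 - 7/12 = 17/12)
j(g(-5, 3))*k(-14) = (17/12)*0 = 0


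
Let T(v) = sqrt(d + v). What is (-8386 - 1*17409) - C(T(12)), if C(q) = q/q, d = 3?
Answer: -25796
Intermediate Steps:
T(v) = sqrt(3 + v)
C(q) = 1
(-8386 - 1*17409) - C(T(12)) = (-8386 - 1*17409) - 1*1 = (-8386 - 17409) - 1 = -25795 - 1 = -25796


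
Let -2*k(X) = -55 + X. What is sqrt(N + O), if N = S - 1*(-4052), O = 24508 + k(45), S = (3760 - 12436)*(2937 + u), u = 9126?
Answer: I*sqrt(104630023) ≈ 10229.0*I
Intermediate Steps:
k(X) = 55/2 - X/2 (k(X) = -(-55 + X)/2 = 55/2 - X/2)
S = -104658588 (S = (3760 - 12436)*(2937 + 9126) = -8676*12063 = -104658588)
O = 24513 (O = 24508 + (55/2 - 1/2*45) = 24508 + (55/2 - 45/2) = 24508 + 5 = 24513)
N = -104654536 (N = -104658588 - 1*(-4052) = -104658588 + 4052 = -104654536)
sqrt(N + O) = sqrt(-104654536 + 24513) = sqrt(-104630023) = I*sqrt(104630023)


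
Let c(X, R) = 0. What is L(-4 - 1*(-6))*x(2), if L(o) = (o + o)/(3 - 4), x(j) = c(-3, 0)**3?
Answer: 0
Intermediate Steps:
x(j) = 0 (x(j) = 0**3 = 0)
L(o) = -2*o (L(o) = (2*o)/(-1) = (2*o)*(-1) = -2*o)
L(-4 - 1*(-6))*x(2) = -2*(-4 - 1*(-6))*0 = -2*(-4 + 6)*0 = -2*2*0 = -4*0 = 0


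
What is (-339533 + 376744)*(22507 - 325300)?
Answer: -11267230323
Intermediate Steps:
(-339533 + 376744)*(22507 - 325300) = 37211*(-302793) = -11267230323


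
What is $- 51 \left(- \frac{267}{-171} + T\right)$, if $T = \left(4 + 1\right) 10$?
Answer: $- \frac{49963}{19} \approx -2629.6$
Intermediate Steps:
$T = 50$ ($T = 5 \cdot 10 = 50$)
$- 51 \left(- \frac{267}{-171} + T\right) = - 51 \left(- \frac{267}{-171} + 50\right) = - 51 \left(\left(-267\right) \left(- \frac{1}{171}\right) + 50\right) = - 51 \left(\frac{89}{57} + 50\right) = \left(-51\right) \frac{2939}{57} = - \frac{49963}{19}$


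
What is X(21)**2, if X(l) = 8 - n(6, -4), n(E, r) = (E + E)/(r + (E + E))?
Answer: 169/4 ≈ 42.250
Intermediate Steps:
n(E, r) = 2*E/(r + 2*E) (n(E, r) = (2*E)/(r + 2*E) = 2*E/(r + 2*E))
X(l) = 13/2 (X(l) = 8 - 2*6/(-4 + 2*6) = 8 - 2*6/(-4 + 12) = 8 - 2*6/8 = 8 - 1*3/2 = 8 - 3/2 = 13/2)
X(21)**2 = (13/2)**2 = 169/4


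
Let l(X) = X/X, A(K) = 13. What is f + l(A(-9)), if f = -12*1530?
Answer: -18359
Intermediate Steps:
l(X) = 1
f = -18360
f + l(A(-9)) = -18360 + 1 = -18359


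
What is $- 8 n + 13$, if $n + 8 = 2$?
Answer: $61$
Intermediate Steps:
$n = -6$ ($n = -8 + 2 = -6$)
$- 8 n + 13 = \left(-8\right) \left(-6\right) + 13 = 48 + 13 = 61$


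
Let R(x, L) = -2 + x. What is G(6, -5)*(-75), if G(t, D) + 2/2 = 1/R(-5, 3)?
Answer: 600/7 ≈ 85.714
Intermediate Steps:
G(t, D) = -8/7 (G(t, D) = -1 + 1/(-2 - 5) = -1 + 1/(-7) = -1 - 1/7 = -8/7)
G(6, -5)*(-75) = -8/7*(-75) = 600/7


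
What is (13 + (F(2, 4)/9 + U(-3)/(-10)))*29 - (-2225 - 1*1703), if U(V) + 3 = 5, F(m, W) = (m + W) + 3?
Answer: 21641/5 ≈ 4328.2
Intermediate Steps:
F(m, W) = 3 + W + m (F(m, W) = (W + m) + 3 = 3 + W + m)
U(V) = 2 (U(V) = -3 + 5 = 2)
(13 + (F(2, 4)/9 + U(-3)/(-10)))*29 - (-2225 - 1*1703) = (13 + ((3 + 4 + 2)/9 + 2/(-10)))*29 - (-2225 - 1*1703) = (13 + (9*(⅑) + 2*(-⅒)))*29 - (-2225 - 1703) = (13 + (1 - ⅕))*29 - 1*(-3928) = (13 + ⅘)*29 + 3928 = (69/5)*29 + 3928 = 2001/5 + 3928 = 21641/5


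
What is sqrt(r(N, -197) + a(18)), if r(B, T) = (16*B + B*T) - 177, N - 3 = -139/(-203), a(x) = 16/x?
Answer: I*sqrt(312670141)/609 ≈ 29.035*I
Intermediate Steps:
N = 748/203 (N = 3 - 139/(-203) = 3 - 139*(-1/203) = 3 + 139/203 = 748/203 ≈ 3.6847)
r(B, T) = -177 + 16*B + B*T
sqrt(r(N, -197) + a(18)) = sqrt((-177 + 16*(748/203) + (748/203)*(-197)) + 16/18) = sqrt((-177 + 11968/203 - 147356/203) + 16*(1/18)) = sqrt(-171319/203 + 8/9) = sqrt(-1540247/1827) = I*sqrt(312670141)/609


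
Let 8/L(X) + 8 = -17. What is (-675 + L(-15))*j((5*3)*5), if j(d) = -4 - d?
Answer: 1333757/25 ≈ 53350.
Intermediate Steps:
L(X) = -8/25 (L(X) = 8/(-8 - 17) = 8/(-25) = 8*(-1/25) = -8/25)
(-675 + L(-15))*j((5*3)*5) = (-675 - 8/25)*(-4 - 5*3*5) = -16883*(-4 - 15*5)/25 = -16883*(-4 - 1*75)/25 = -16883*(-4 - 75)/25 = -16883/25*(-79) = 1333757/25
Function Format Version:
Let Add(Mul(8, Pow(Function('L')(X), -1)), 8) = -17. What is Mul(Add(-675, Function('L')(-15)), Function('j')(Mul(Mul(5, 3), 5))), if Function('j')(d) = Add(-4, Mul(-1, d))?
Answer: Rational(1333757, 25) ≈ 53350.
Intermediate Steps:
Function('L')(X) = Rational(-8, 25) (Function('L')(X) = Mul(8, Pow(Add(-8, -17), -1)) = Mul(8, Pow(-25, -1)) = Mul(8, Rational(-1, 25)) = Rational(-8, 25))
Mul(Add(-675, Function('L')(-15)), Function('j')(Mul(Mul(5, 3), 5))) = Mul(Add(-675, Rational(-8, 25)), Add(-4, Mul(-1, Mul(Mul(5, 3), 5)))) = Mul(Rational(-16883, 25), Add(-4, Mul(-1, Mul(15, 5)))) = Mul(Rational(-16883, 25), Add(-4, Mul(-1, 75))) = Mul(Rational(-16883, 25), Add(-4, -75)) = Mul(Rational(-16883, 25), -79) = Rational(1333757, 25)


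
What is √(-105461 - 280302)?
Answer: I*√385763 ≈ 621.1*I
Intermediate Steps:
√(-105461 - 280302) = √(-385763) = I*√385763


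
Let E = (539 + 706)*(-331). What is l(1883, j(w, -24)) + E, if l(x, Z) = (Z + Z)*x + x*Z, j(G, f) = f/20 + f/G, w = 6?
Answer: -2207349/5 ≈ -4.4147e+5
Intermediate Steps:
j(G, f) = f/20 + f/G (j(G, f) = f*(1/20) + f/G = f/20 + f/G)
l(x, Z) = 3*Z*x (l(x, Z) = (2*Z)*x + Z*x = 2*Z*x + Z*x = 3*Z*x)
E = -412095 (E = 1245*(-331) = -412095)
l(1883, j(w, -24)) + E = 3*((1/20)*(-24) - 24/6)*1883 - 412095 = 3*(-6/5 - 24*1/6)*1883 - 412095 = 3*(-6/5 - 4)*1883 - 412095 = 3*(-26/5)*1883 - 412095 = -146874/5 - 412095 = -2207349/5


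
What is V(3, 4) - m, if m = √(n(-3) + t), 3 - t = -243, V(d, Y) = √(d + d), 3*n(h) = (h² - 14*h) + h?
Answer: √6 - √262 ≈ -13.737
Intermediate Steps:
n(h) = -13*h/3 + h²/3 (n(h) = ((h² - 14*h) + h)/3 = (h² - 13*h)/3 = -13*h/3 + h²/3)
V(d, Y) = √2*√d (V(d, Y) = √(2*d) = √2*√d)
t = 246 (t = 3 - 1*(-243) = 3 + 243 = 246)
m = √262 (m = √((⅓)*(-3)*(-13 - 3) + 246) = √((⅓)*(-3)*(-16) + 246) = √(16 + 246) = √262 ≈ 16.186)
V(3, 4) - m = √2*√3 - √262 = √6 - √262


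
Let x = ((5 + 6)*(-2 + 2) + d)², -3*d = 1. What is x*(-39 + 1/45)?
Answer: -1754/405 ≈ -4.3309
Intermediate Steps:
d = -⅓ (d = -⅓*1 = -⅓ ≈ -0.33333)
x = ⅑ (x = ((5 + 6)*(-2 + 2) - ⅓)² = (11*0 - ⅓)² = (0 - ⅓)² = (-⅓)² = ⅑ ≈ 0.11111)
x*(-39 + 1/45) = (-39 + 1/45)/9 = (⅑)*(-1754/45) = -1754/405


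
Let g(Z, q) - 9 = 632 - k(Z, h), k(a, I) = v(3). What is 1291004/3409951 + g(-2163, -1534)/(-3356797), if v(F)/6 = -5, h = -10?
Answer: 4331350277067/11446513286947 ≈ 0.37840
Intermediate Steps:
v(F) = -30 (v(F) = 6*(-5) = -30)
k(a, I) = -30
g(Z, q) = 671 (g(Z, q) = 9 + (632 - 1*(-30)) = 9 + (632 + 30) = 9 + 662 = 671)
1291004/3409951 + g(-2163, -1534)/(-3356797) = 1291004/3409951 + 671/(-3356797) = 1291004*(1/3409951) + 671*(-1/3356797) = 1291004/3409951 - 671/3356797 = 4331350277067/11446513286947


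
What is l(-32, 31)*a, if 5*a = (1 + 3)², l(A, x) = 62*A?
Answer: -31744/5 ≈ -6348.8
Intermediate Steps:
a = 16/5 (a = (1 + 3)²/5 = (⅕)*4² = (⅕)*16 = 16/5 ≈ 3.2000)
l(-32, 31)*a = (62*(-32))*(16/5) = -1984*16/5 = -31744/5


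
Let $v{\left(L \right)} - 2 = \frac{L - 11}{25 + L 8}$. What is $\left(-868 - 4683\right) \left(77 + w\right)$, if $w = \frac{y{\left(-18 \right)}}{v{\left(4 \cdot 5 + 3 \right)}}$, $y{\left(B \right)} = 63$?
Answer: $- \frac{256883627}{430} \approx -5.974 \cdot 10^{5}$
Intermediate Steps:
$v{\left(L \right)} = 2 + \frac{-11 + L}{25 + 8 L}$ ($v{\left(L \right)} = 2 + \frac{L - 11}{25 + L 8} = 2 + \frac{-11 + L}{25 + 8 L}$)
$w = \frac{13167}{430}$ ($w = \frac{63}{\frac{1}{25 + 8 \left(4 \cdot 5 + 3\right)} \left(39 + 17 \left(4 \cdot 5 + 3\right)\right)} = \frac{63}{\frac{1}{25 + 8 \left(20 + 3\right)} \left(39 + 17 \left(20 + 3\right)\right)} = \frac{63}{\frac{1}{25 + 8 \cdot 23} \left(39 + 17 \cdot 23\right)} = \frac{63}{\frac{1}{25 + 184} \left(39 + 391\right)} = \frac{63}{\frac{1}{209} \cdot 430} = \frac{63}{\frac{430}{209}} = 63 \cdot \frac{209}{430} = \frac{13167}{430} \approx 30.621$)
$\left(-868 - 4683\right) \left(77 + w\right) = \left(-868 - 4683\right) \left(77 + \frac{13167}{430}\right) = \left(-5551\right) \frac{46277}{430} = - \frac{256883627}{430}$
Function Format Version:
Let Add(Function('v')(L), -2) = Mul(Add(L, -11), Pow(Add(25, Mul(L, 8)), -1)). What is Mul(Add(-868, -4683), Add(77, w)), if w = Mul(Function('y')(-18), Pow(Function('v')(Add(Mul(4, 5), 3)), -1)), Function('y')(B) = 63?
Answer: Rational(-256883627, 430) ≈ -5.9740e+5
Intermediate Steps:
Function('v')(L) = Add(2, Mul(Pow(Add(25, Mul(8, L)), -1), Add(-11, L))) (Function('v')(L) = Add(2, Mul(Add(L, -11), Pow(Add(25, Mul(L, 8)), -1))) = Add(2, Mul(Add(-11, L), Pow(Add(25, Mul(8, L)), -1))) = Add(2, Mul(Pow(Add(25, Mul(8, L)), -1), Add(-11, L))))
w = Rational(13167, 430) (w = Mul(63, Pow(Mul(Pow(Add(25, Mul(8, Add(Mul(4, 5), 3))), -1), Add(39, Mul(17, Add(Mul(4, 5), 3)))), -1)) = Mul(63, Pow(Mul(Pow(Add(25, Mul(8, Add(20, 3))), -1), Add(39, Mul(17, Add(20, 3)))), -1)) = Mul(63, Pow(Mul(Pow(Add(25, Mul(8, 23)), -1), Add(39, Mul(17, 23))), -1)) = Mul(63, Pow(Mul(Pow(Add(25, 184), -1), Add(39, 391)), -1)) = Mul(63, Pow(Mul(Pow(209, -1), 430), -1)) = Mul(63, Pow(Mul(Rational(1, 209), 430), -1)) = Mul(63, Pow(Rational(430, 209), -1)) = Mul(63, Rational(209, 430)) = Rational(13167, 430) ≈ 30.621)
Mul(Add(-868, -4683), Add(77, w)) = Mul(Add(-868, -4683), Add(77, Rational(13167, 430))) = Mul(-5551, Rational(46277, 430)) = Rational(-256883627, 430)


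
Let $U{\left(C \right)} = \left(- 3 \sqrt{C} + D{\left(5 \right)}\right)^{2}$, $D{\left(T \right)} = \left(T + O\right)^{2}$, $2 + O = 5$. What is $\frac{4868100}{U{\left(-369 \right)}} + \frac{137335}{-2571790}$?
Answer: $\frac{- 31641984 \sqrt{41} + 2503924892875 i}{514358 \left(775 i + 1152 \sqrt{41}\right)} \approx 68.528 + 652.75 i$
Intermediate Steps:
$O = 3$ ($O = -2 + 5 = 3$)
$D{\left(T \right)} = \left(3 + T\right)^{2}$ ($D{\left(T \right)} = \left(T + 3\right)^{2} = \left(3 + T\right)^{2}$)
$U{\left(C \right)} = \left(64 - 3 \sqrt{C}\right)^{2}$ ($U{\left(C \right)} = \left(- 3 \sqrt{C} + \left(3 + 5\right)^{2}\right)^{2} = \left(- 3 \sqrt{C} + 8^{2}\right)^{2} = \left(- 3 \sqrt{C} + 64\right)^{2} = \left(64 - 3 \sqrt{C}\right)^{2}$)
$\frac{4868100}{U{\left(-369 \right)}} + \frac{137335}{-2571790} = \frac{4868100}{\left(-64 + 3 \sqrt{-369}\right)^{2}} + \frac{137335}{-2571790} = \frac{4868100}{\left(-64 + 3 \cdot 3 i \sqrt{41}\right)^{2}} + 137335 \left(- \frac{1}{2571790}\right) = \frac{4868100}{\left(-64 + 9 i \sqrt{41}\right)^{2}} - \frac{27467}{514358} = - \frac{27467}{514358} + \frac{4868100}{\left(-64 + 9 i \sqrt{41}\right)^{2}}$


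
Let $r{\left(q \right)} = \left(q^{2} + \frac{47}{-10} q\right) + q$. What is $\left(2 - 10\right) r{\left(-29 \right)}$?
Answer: $- \frac{37932}{5} \approx -7586.4$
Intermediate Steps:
$r{\left(q \right)} = q^{2} - \frac{37 q}{10}$ ($r{\left(q \right)} = \left(q^{2} + 47 \left(- \frac{1}{10}\right) q\right) + q = \left(q^{2} - \frac{47 q}{10}\right) + q = q^{2} - \frac{37 q}{10}$)
$\left(2 - 10\right) r{\left(-29 \right)} = \left(2 - 10\right) \frac{1}{10} \left(-29\right) \left(-37 + 10 \left(-29\right)\right) = \left(2 - 10\right) \frac{1}{10} \left(-29\right) \left(-37 - 290\right) = - 8 \cdot \frac{1}{10} \left(-29\right) \left(-327\right) = \left(-8\right) \frac{9483}{10} = - \frac{37932}{5}$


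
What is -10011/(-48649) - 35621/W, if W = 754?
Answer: -1725377735/36681346 ≈ -47.037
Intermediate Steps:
-10011/(-48649) - 35621/W = -10011/(-48649) - 35621/754 = -10011*(-1/48649) - 35621*1/754 = 10011/48649 - 35621/754 = -1725377735/36681346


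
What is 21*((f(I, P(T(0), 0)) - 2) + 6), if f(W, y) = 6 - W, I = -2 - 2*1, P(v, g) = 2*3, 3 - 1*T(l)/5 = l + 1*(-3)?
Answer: 294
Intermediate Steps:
T(l) = 30 - 5*l (T(l) = 15 - 5*(l + 1*(-3)) = 15 - 5*(l - 3) = 15 - 5*(-3 + l) = 15 + (15 - 5*l) = 30 - 5*l)
P(v, g) = 6
I = -4 (I = -2 - 2 = -4)
21*((f(I, P(T(0), 0)) - 2) + 6) = 21*(((6 - 1*(-4)) - 2) + 6) = 21*(((6 + 4) - 2) + 6) = 21*((10 - 2) + 6) = 21*(8 + 6) = 21*14 = 294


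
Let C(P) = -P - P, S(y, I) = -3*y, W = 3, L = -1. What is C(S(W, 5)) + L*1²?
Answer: 17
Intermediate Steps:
C(P) = -2*P
C(S(W, 5)) + L*1² = -(-6)*3 - 1*1² = -2*(-9) - 1*1 = 18 - 1 = 17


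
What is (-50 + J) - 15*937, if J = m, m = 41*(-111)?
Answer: -18656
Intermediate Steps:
m = -4551
J = -4551
(-50 + J) - 15*937 = (-50 - 4551) - 15*937 = -4601 - 14055 = -18656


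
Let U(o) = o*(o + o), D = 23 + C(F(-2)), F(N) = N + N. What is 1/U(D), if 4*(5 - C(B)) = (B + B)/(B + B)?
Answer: 8/12321 ≈ 0.00064930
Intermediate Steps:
F(N) = 2*N
C(B) = 19/4 (C(B) = 5 - (B + B)/(4*(B + B)) = 5 - 2*B/(4*(2*B)) = 5 - 2*B*1/(2*B)/4 = 5 - ¼*1 = 5 - ¼ = 19/4)
D = 111/4 (D = 23 + 19/4 = 111/4 ≈ 27.750)
U(o) = 2*o² (U(o) = o*(2*o) = 2*o²)
1/U(D) = 1/(2*(111/4)²) = 1/(2*(12321/16)) = 1/(12321/8) = 8/12321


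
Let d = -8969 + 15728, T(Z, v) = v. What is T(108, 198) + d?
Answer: 6957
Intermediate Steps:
d = 6759
T(108, 198) + d = 198 + 6759 = 6957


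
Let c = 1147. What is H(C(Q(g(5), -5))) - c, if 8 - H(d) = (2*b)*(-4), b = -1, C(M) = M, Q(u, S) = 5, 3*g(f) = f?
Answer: -1147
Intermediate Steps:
g(f) = f/3
H(d) = 0 (H(d) = 8 - 2*(-1)*(-4) = 8 - (-2)*(-4) = 8 - 1*8 = 8 - 8 = 0)
H(C(Q(g(5), -5))) - c = 0 - 1*1147 = 0 - 1147 = -1147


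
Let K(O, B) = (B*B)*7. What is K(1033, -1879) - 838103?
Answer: 23876384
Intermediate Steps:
K(O, B) = 7*B**2 (K(O, B) = B**2*7 = 7*B**2)
K(1033, -1879) - 838103 = 7*(-1879)**2 - 838103 = 7*3530641 - 838103 = 24714487 - 838103 = 23876384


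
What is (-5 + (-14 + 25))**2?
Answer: 36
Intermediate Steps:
(-5 + (-14 + 25))**2 = (-5 + 11)**2 = 6**2 = 36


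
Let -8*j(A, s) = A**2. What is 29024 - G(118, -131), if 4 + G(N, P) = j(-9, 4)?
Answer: 232305/8 ≈ 29038.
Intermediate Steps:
j(A, s) = -A**2/8
G(N, P) = -113/8 (G(N, P) = -4 - 1/8*(-9)**2 = -4 - 1/8*81 = -4 - 81/8 = -113/8)
29024 - G(118, -131) = 29024 - 1*(-113/8) = 29024 + 113/8 = 232305/8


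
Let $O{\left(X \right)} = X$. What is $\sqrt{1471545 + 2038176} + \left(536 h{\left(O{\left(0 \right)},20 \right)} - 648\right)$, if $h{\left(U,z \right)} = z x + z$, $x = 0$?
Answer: $10072 + 3 \sqrt{389969} \approx 11945.0$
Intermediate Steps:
$h{\left(U,z \right)} = z$ ($h{\left(U,z \right)} = z 0 + z = 0 + z = z$)
$\sqrt{1471545 + 2038176} + \left(536 h{\left(O{\left(0 \right)},20 \right)} - 648\right) = \sqrt{1471545 + 2038176} + \left(536 \cdot 20 - 648\right) = \sqrt{3509721} + \left(10720 - 648\right) = 3 \sqrt{389969} + 10072 = 10072 + 3 \sqrt{389969}$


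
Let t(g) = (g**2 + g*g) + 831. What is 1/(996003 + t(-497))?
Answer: 1/1490852 ≈ 6.7076e-7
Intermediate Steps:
t(g) = 831 + 2*g**2 (t(g) = (g**2 + g**2) + 831 = 2*g**2 + 831 = 831 + 2*g**2)
1/(996003 + t(-497)) = 1/(996003 + (831 + 2*(-497)**2)) = 1/(996003 + (831 + 2*247009)) = 1/(996003 + (831 + 494018)) = 1/(996003 + 494849) = 1/1490852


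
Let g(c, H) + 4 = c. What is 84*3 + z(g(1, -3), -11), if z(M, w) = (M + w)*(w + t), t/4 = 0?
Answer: 406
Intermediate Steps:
t = 0 (t = 4*0 = 0)
g(c, H) = -4 + c
z(M, w) = w*(M + w) (z(M, w) = (M + w)*(w + 0) = (M + w)*w = w*(M + w))
84*3 + z(g(1, -3), -11) = 84*3 - 11*((-4 + 1) - 11) = 252 - 11*(-3 - 11) = 252 - 11*(-14) = 252 + 154 = 406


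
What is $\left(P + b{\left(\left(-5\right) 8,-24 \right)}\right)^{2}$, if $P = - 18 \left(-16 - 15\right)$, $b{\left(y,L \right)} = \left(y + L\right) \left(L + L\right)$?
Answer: $13176900$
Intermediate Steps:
$b{\left(y,L \right)} = 2 L \left(L + y\right)$ ($b{\left(y,L \right)} = \left(L + y\right) 2 L = 2 L \left(L + y\right)$)
$P = 558$ ($P = \left(-18\right) \left(-31\right) = 558$)
$\left(P + b{\left(\left(-5\right) 8,-24 \right)}\right)^{2} = \left(558 + 2 \left(-24\right) \left(-24 - 40\right)\right)^{2} = \left(558 + 2 \left(-24\right) \left(-64\right)\right)^{2} = \left(558 + 3072\right)^{2} = 3630^{2} = 13176900$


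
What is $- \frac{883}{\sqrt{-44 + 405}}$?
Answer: $- \frac{883}{19} \approx -46.474$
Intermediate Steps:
$- \frac{883}{\sqrt{-44 + 405}} = - \frac{883}{\sqrt{361}} = - \frac{883}{19}$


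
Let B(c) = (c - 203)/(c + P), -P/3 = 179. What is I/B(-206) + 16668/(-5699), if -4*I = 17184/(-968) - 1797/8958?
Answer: 17613364489811/3368659614584 ≈ 5.2286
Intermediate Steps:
P = -537 (P = -3*179 = -537)
I = 6486407/1445224 (I = -(17184/(-968) - 1797/8958)/4 = -(17184*(-1/968) - 1797*1/8958)/4 = -(-2148/121 - 599/2986)/4 = -¼*(-6486407/361306) = 6486407/1445224 ≈ 4.4882)
B(c) = (-203 + c)/(-537 + c) (B(c) = (c - 203)/(c - 537) = (-203 + c)/(-537 + c))
I/B(-206) + 16668/(-5699) = 6486407/(1445224*(((-203 - 206)/(-537 - 206)))) + 16668/(-5699) = 6486407/(1445224*((-409/(-743)))) + 16668*(-1/5699) = 6486407/(1445224*((-1/743*(-409)))) - 16668/5699 = 6486407/(1445224*(409/743)) - 16668/5699 = (6486407/1445224)*(743/409) - 16668/5699 = 4819400401/591096616 - 16668/5699 = 17613364489811/3368659614584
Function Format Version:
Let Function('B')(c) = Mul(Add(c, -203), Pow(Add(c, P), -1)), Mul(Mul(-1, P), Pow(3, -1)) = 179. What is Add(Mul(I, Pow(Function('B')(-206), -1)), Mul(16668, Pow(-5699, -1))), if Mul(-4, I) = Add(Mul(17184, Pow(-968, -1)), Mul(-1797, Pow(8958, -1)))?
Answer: Rational(17613364489811, 3368659614584) ≈ 5.2286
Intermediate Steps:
P = -537 (P = Mul(-3, 179) = -537)
I = Rational(6486407, 1445224) (I = Mul(Rational(-1, 4), Add(Mul(17184, Pow(-968, -1)), Mul(-1797, Pow(8958, -1)))) = Mul(Rational(-1, 4), Add(Mul(17184, Rational(-1, 968)), Mul(-1797, Rational(1, 8958)))) = Mul(Rational(-1, 4), Add(Rational(-2148, 121), Rational(-599, 2986))) = Mul(Rational(-1, 4), Rational(-6486407, 361306)) = Rational(6486407, 1445224) ≈ 4.4882)
Function('B')(c) = Mul(Pow(Add(-537, c), -1), Add(-203, c)) (Function('B')(c) = Mul(Add(c, -203), Pow(Add(c, -537), -1)) = Mul(Add(-203, c), Pow(Add(-537, c), -1)) = Mul(Pow(Add(-537, c), -1), Add(-203, c)))
Add(Mul(I, Pow(Function('B')(-206), -1)), Mul(16668, Pow(-5699, -1))) = Add(Mul(Rational(6486407, 1445224), Pow(Mul(Pow(Add(-537, -206), -1), Add(-203, -206)), -1)), Mul(16668, Pow(-5699, -1))) = Add(Mul(Rational(6486407, 1445224), Pow(Mul(Pow(-743, -1), -409), -1)), Mul(16668, Rational(-1, 5699))) = Add(Mul(Rational(6486407, 1445224), Pow(Mul(Rational(-1, 743), -409), -1)), Rational(-16668, 5699)) = Add(Mul(Rational(6486407, 1445224), Pow(Rational(409, 743), -1)), Rational(-16668, 5699)) = Add(Mul(Rational(6486407, 1445224), Rational(743, 409)), Rational(-16668, 5699)) = Add(Rational(4819400401, 591096616), Rational(-16668, 5699)) = Rational(17613364489811, 3368659614584)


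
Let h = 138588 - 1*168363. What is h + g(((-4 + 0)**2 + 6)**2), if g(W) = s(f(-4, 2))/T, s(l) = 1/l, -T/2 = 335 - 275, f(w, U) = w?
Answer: -14291999/480 ≈ -29775.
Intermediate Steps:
T = -120 (T = -2*(335 - 275) = -2*60 = -120)
h = -29775 (h = 138588 - 168363 = -29775)
g(W) = 1/480 (g(W) = 1/(-4*(-120)) = -1/4*(-1/120) = 1/480)
h + g(((-4 + 0)**2 + 6)**2) = -29775 + 1/480 = -14291999/480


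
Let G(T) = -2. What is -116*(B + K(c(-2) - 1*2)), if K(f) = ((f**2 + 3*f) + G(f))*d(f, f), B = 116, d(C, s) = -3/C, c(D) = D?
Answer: -13630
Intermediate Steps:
K(f) = -3*(-2 + f**2 + 3*f)/f (K(f) = ((f**2 + 3*f) - 2)*(-3/f) = (-2 + f**2 + 3*f)*(-3/f) = -3*(-2 + f**2 + 3*f)/f)
-116*(B + K(c(-2) - 1*2)) = -116*(116 + (-9 - 3*(-2 - 1*2) + 6/(-2 - 1*2))) = -116*(116 + (-9 - 3*(-2 - 2) + 6/(-2 - 2))) = -116*(116 + (-9 - 3*(-4) + 6/(-4))) = -116*(116 + (-9 + 12 + 6*(-1/4))) = -116*(116 + (-9 + 12 - 3/2)) = -116*(116 + 3/2) = -116*235/2 = -13630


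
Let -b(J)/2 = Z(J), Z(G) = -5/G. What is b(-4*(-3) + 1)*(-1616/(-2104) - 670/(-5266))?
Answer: 6199710/9002227 ≈ 0.68869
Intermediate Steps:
b(J) = 10/J (b(J) = -(-10)/J = 10/J)
b(-4*(-3) + 1)*(-1616/(-2104) - 670/(-5266)) = (10/(-4*(-3) + 1))*(-1616/(-2104) - 670/(-5266)) = (10/(12 + 1))*(-1616*(-1/2104) - 670*(-1/5266)) = (10/13)*(202/263 + 335/2633) = (10*(1/13))*(619971/692479) = (10/13)*(619971/692479) = 6199710/9002227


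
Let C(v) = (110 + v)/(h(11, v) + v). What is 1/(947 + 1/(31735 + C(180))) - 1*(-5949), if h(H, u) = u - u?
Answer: 3218304220418/540982291 ≈ 5949.0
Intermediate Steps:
h(H, u) = 0
C(v) = (110 + v)/v (C(v) = (110 + v)/(0 + v) = (110 + v)/v)
1/(947 + 1/(31735 + C(180))) - 1*(-5949) = 1/(947 + 1/(31735 + (110 + 180)/180)) - 1*(-5949) = 1/(947 + 1/(31735 + (1/180)*290)) + 5949 = 1/(947 + 1/(31735 + 29/18)) + 5949 = 1/(947 + 1/(571259/18)) + 5949 = 1/(947 + 18/571259) + 5949 = 1/(540982291/571259) + 5949 = 571259/540982291 + 5949 = 3218304220418/540982291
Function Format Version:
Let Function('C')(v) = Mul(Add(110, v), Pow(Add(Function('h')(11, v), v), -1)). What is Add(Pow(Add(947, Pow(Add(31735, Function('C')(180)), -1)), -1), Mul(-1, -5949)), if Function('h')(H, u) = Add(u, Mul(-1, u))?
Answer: Rational(3218304220418, 540982291) ≈ 5949.0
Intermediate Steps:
Function('h')(H, u) = 0
Function('C')(v) = Mul(Pow(v, -1), Add(110, v)) (Function('C')(v) = Mul(Add(110, v), Pow(Add(0, v), -1)) = Mul(Add(110, v), Pow(v, -1)) = Mul(Pow(v, -1), Add(110, v)))
Add(Pow(Add(947, Pow(Add(31735, Function('C')(180)), -1)), -1), Mul(-1, -5949)) = Add(Pow(Add(947, Pow(Add(31735, Mul(Pow(180, -1), Add(110, 180))), -1)), -1), Mul(-1, -5949)) = Add(Pow(Add(947, Pow(Add(31735, Mul(Rational(1, 180), 290)), -1)), -1), 5949) = Add(Pow(Add(947, Pow(Add(31735, Rational(29, 18)), -1)), -1), 5949) = Add(Pow(Add(947, Pow(Rational(571259, 18), -1)), -1), 5949) = Add(Pow(Add(947, Rational(18, 571259)), -1), 5949) = Add(Pow(Rational(540982291, 571259), -1), 5949) = Add(Rational(571259, 540982291), 5949) = Rational(3218304220418, 540982291)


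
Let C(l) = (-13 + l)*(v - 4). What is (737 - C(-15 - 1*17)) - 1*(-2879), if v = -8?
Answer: 3076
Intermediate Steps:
C(l) = 156 - 12*l (C(l) = (-13 + l)*(-8 - 4) = (-13 + l)*(-12) = 156 - 12*l)
(737 - C(-15 - 1*17)) - 1*(-2879) = (737 - (156 - 12*(-15 - 1*17))) - 1*(-2879) = (737 - (156 - 12*(-15 - 17))) + 2879 = (737 - (156 - 12*(-32))) + 2879 = (737 - (156 + 384)) + 2879 = (737 - 1*540) + 2879 = (737 - 540) + 2879 = 197 + 2879 = 3076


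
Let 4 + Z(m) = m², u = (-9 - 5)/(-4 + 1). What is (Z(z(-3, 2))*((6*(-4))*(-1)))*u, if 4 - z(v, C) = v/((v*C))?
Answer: 924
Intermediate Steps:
u = 14/3 (u = -14/(-3) = -14*(-⅓) = 14/3 ≈ 4.6667)
z(v, C) = 4 - 1/C (z(v, C) = 4 - v/(v*C) = 4 - v/(C*v) = 4 - v*1/(C*v) = 4 - 1/C)
Z(m) = -4 + m²
(Z(z(-3, 2))*((6*(-4))*(-1)))*u = ((-4 + (4 - 1/2)²)*((6*(-4))*(-1)))*(14/3) = ((-4 + (4 - 1*½)²)*(-24*(-1)))*(14/3) = ((-4 + (4 - ½)²)*24)*(14/3) = ((-4 + (7/2)²)*24)*(14/3) = ((-4 + 49/4)*24)*(14/3) = ((33/4)*24)*(14/3) = 198*(14/3) = 924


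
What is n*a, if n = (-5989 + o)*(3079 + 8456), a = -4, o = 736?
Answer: 242373420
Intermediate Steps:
n = -60593355 (n = (-5989 + 736)*(3079 + 8456) = -5253*11535 = -60593355)
n*a = -60593355*(-4) = 242373420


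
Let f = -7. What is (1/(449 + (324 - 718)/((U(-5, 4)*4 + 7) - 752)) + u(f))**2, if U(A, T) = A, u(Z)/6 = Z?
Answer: 208575783275409/118252766641 ≈ 1763.8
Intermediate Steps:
u(Z) = 6*Z
(1/(449 + (324 - 718)/((U(-5, 4)*4 + 7) - 752)) + u(f))**2 = (1/(449 + (324 - 718)/((-5*4 + 7) - 752)) + 6*(-7))**2 = (1/(449 - 394/((-20 + 7) - 752)) - 42)**2 = (1/(449 - 394/(-13 - 752)) - 42)**2 = (1/(449 - 394/(-765)) - 42)**2 = (1/(449 - 394*(-1/765)) - 42)**2 = (1/(449 + 394/765) - 42)**2 = (1/(343879/765) - 42)**2 = (765/343879 - 42)**2 = (-14442153/343879)**2 = 208575783275409/118252766641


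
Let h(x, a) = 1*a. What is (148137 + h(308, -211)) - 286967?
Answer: -139041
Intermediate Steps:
h(x, a) = a
(148137 + h(308, -211)) - 286967 = (148137 - 211) - 286967 = 147926 - 286967 = -139041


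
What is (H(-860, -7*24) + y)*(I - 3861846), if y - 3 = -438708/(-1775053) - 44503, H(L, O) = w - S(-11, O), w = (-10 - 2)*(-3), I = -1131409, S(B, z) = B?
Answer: 393997740586929755/1775053 ≈ 2.2196e+11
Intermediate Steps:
w = 36 (w = -12*(-3) = 36)
H(L, O) = 47 (H(L, O) = 36 - 1*(-11) = 36 + 11 = 47)
y = -78989419792/1775053 (y = 3 + (-438708/(-1775053) - 44503) = 3 + (-438708*(-1/1775053) - 44503) = 3 + (438708/1775053 - 44503) = 3 - 78994744951/1775053 = -78989419792/1775053 ≈ -44500.)
(H(-860, -7*24) + y)*(I - 3861846) = (47 - 78989419792/1775053)*(-1131409 - 3861846) = -78905992301/1775053*(-4993255) = 393997740586929755/1775053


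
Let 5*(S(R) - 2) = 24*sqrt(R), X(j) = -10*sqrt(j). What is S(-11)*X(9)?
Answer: -60 - 144*I*sqrt(11) ≈ -60.0 - 477.59*I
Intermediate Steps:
S(R) = 2 + 24*sqrt(R)/5 (S(R) = 2 + (24*sqrt(R))/5 = 2 + 24*sqrt(R)/5)
S(-11)*X(9) = (2 + 24*sqrt(-11)/5)*(-10*sqrt(9)) = (2 + 24*(I*sqrt(11))/5)*(-10*3) = (2 + 24*I*sqrt(11)/5)*(-30) = -60 - 144*I*sqrt(11)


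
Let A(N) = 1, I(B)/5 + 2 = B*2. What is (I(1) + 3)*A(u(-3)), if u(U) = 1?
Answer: 3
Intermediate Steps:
I(B) = -10 + 10*B (I(B) = -10 + 5*(B*2) = -10 + 5*(2*B) = -10 + 10*B)
(I(1) + 3)*A(u(-3)) = ((-10 + 10*1) + 3)*1 = ((-10 + 10) + 3)*1 = (0 + 3)*1 = 3*1 = 3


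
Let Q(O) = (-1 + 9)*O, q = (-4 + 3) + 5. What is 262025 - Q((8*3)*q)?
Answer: 261257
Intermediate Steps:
q = 4 (q = -1 + 5 = 4)
Q(O) = 8*O
262025 - Q((8*3)*q) = 262025 - 8*(8*3)*4 = 262025 - 8*24*4 = 262025 - 8*96 = 262025 - 1*768 = 262025 - 768 = 261257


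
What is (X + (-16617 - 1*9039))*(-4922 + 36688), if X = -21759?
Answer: -1506184890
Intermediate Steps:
(X + (-16617 - 1*9039))*(-4922 + 36688) = (-21759 + (-16617 - 1*9039))*(-4922 + 36688) = (-21759 + (-16617 - 9039))*31766 = (-21759 - 25656)*31766 = -47415*31766 = -1506184890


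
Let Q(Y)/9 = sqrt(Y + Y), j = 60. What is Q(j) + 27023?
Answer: 27023 + 18*sqrt(30) ≈ 27122.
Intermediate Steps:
Q(Y) = 9*sqrt(2)*sqrt(Y) (Q(Y) = 9*sqrt(Y + Y) = 9*sqrt(2*Y) = 9*(sqrt(2)*sqrt(Y)) = 9*sqrt(2)*sqrt(Y))
Q(j) + 27023 = 9*sqrt(2)*sqrt(60) + 27023 = 9*sqrt(2)*(2*sqrt(15)) + 27023 = 18*sqrt(30) + 27023 = 27023 + 18*sqrt(30)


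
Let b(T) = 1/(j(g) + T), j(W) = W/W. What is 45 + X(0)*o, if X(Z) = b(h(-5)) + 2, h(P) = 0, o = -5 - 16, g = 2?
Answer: -18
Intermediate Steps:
o = -21
j(W) = 1
b(T) = 1/(1 + T)
X(Z) = 3 (X(Z) = 1/(1 + 0) + 2 = 1/1 + 2 = 1 + 2 = 3)
45 + X(0)*o = 45 + 3*(-21) = 45 - 63 = -18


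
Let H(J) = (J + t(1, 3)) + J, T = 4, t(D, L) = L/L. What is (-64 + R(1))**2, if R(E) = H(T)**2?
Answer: 289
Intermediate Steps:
t(D, L) = 1
H(J) = 1 + 2*J (H(J) = (J + 1) + J = (1 + J) + J = 1 + 2*J)
R(E) = 81 (R(E) = (1 + 2*4)**2 = (1 + 8)**2 = 9**2 = 81)
(-64 + R(1))**2 = (-64 + 81)**2 = 17**2 = 289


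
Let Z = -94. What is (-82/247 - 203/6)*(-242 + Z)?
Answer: 2835448/247 ≈ 11480.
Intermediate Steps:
(-82/247 - 203/6)*(-242 + Z) = (-82/247 - 203/6)*(-242 - 94) = (-82*1/247 - 203*⅙)*(-336) = (-82/247 - 203/6)*(-336) = -50633/1482*(-336) = 2835448/247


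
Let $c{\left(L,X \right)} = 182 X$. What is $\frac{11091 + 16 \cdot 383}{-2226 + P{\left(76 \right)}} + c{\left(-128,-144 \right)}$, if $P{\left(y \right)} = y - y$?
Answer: $- \frac{58356227}{2226} \approx -26216.0$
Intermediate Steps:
$P{\left(y \right)} = 0$
$\frac{11091 + 16 \cdot 383}{-2226 + P{\left(76 \right)}} + c{\left(-128,-144 \right)} = \frac{11091 + 16 \cdot 383}{-2226 + 0} + 182 \left(-144\right) = \frac{11091 + 6128}{-2226} - 26208 = 17219 \left(- \frac{1}{2226}\right) - 26208 = - \frac{17219}{2226} - 26208 = - \frac{58356227}{2226}$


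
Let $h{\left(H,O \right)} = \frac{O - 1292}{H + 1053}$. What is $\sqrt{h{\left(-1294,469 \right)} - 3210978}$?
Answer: $\frac{5 i \sqrt{7459864595}}{241} \approx 1791.9 i$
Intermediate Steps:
$h{\left(H,O \right)} = \frac{-1292 + O}{1053 + H}$
$\sqrt{h{\left(-1294,469 \right)} - 3210978} = \sqrt{\frac{-1292 + 469}{1053 - 1294} - 3210978} = \sqrt{\frac{1}{-241} \left(-823\right) - 3210978} = \sqrt{\left(- \frac{1}{241}\right) \left(-823\right) - 3210978} = \sqrt{\frac{823}{241} - 3210978} = \sqrt{- \frac{773844875}{241}} = \frac{5 i \sqrt{7459864595}}{241}$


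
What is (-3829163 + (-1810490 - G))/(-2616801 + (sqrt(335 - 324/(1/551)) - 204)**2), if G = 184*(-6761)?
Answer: 6051405301123/3805365218786 - 448354158*I*sqrt(178189)/1902682609393 ≈ 1.5902 - 0.099471*I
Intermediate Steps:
G = -1244024
(-3829163 + (-1810490 - G))/(-2616801 + (sqrt(335 - 324/(1/551)) - 204)**2) = (-3829163 + (-1810490 - 1*(-1244024)))/(-2616801 + (sqrt(335 - 324/(1/551)) - 204)**2) = (-3829163 + (-1810490 + 1244024))/(-2616801 + (sqrt(335 - 324/1/551) - 204)**2) = (-3829163 - 566466)/(-2616801 + (sqrt(335 - 324*551) - 204)**2) = -4395629/(-2616801 + (sqrt(335 - 178524) - 204)**2) = -4395629/(-2616801 + (sqrt(-178189) - 204)**2) = -4395629/(-2616801 + (I*sqrt(178189) - 204)**2) = -4395629/(-2616801 + (-204 + I*sqrt(178189))**2)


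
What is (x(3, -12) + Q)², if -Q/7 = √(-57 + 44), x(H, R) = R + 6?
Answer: -601 + 84*I*√13 ≈ -601.0 + 302.87*I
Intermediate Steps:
x(H, R) = 6 + R
Q = -7*I*√13 (Q = -7*√(-57 + 44) = -7*I*√13 ≈ -25.239*I)
(x(3, -12) + Q)² = ((6 - 12) - 7*I*√13)² = (-6 - 7*I*√13)²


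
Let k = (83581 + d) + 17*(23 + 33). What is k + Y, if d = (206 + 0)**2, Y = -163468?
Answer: -36499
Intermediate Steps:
d = 42436 (d = 206**2 = 42436)
k = 126969 (k = (83581 + 42436) + 17*(23 + 33) = 126017 + 17*56 = 126017 + 952 = 126969)
k + Y = 126969 - 163468 = -36499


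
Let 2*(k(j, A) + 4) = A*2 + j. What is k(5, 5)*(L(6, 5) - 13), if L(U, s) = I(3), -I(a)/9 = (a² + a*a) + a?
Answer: -707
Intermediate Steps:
I(a) = -18*a² - 9*a (I(a) = -9*((a² + a*a) + a) = -9*((a² + a²) + a) = -9*(2*a² + a) = -9*(a + 2*a²) = -18*a² - 9*a)
L(U, s) = -189 (L(U, s) = -9*3*(1 + 2*3) = -9*3*(1 + 6) = -9*3*7 = -189)
k(j, A) = -4 + A + j/2 (k(j, A) = -4 + (A*2 + j)/2 = -4 + (2*A + j)/2 = -4 + (j + 2*A)/2 = -4 + (A + j/2) = -4 + A + j/2)
k(5, 5)*(L(6, 5) - 13) = (-4 + 5 + (½)*5)*(-189 - 13) = (-4 + 5 + 5/2)*(-202) = (7/2)*(-202) = -707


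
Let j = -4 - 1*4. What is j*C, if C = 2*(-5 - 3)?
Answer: 128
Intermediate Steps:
C = -16 (C = 2*(-8) = -16)
j = -8 (j = -4 - 4 = -8)
j*C = -8*(-16) = 128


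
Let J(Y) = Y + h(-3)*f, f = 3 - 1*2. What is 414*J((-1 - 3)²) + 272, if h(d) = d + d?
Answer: 4412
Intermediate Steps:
h(d) = 2*d
f = 1 (f = 3 - 2 = 1)
J(Y) = -6 + Y (J(Y) = Y + (2*(-3))*1 = Y - 6*1 = Y - 6 = -6 + Y)
414*J((-1 - 3)²) + 272 = 414*(-6 + (-1 - 3)²) + 272 = 414*(-6 + (-4)²) + 272 = 414*(-6 + 16) + 272 = 414*10 + 272 = 4140 + 272 = 4412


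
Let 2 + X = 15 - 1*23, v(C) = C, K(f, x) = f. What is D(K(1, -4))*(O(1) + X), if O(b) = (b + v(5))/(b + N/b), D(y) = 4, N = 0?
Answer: -16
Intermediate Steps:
X = -10 (X = -2 + (15 - 1*23) = -2 + (15 - 23) = -2 - 8 = -10)
O(b) = (5 + b)/b (O(b) = (b + 5)/(b + 0/b) = (5 + b)/(b + 0) = (5 + b)/b)
D(K(1, -4))*(O(1) + X) = 4*((5 + 1)/1 - 10) = 4*(1*6 - 10) = 4*(6 - 10) = 4*(-4) = -16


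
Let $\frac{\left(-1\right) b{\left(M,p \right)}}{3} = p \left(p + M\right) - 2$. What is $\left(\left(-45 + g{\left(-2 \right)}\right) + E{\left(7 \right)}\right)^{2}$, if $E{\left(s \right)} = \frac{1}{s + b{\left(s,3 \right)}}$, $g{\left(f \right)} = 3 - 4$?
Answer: $\frac{12552849}{5929} \approx 2117.2$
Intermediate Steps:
$g{\left(f \right)} = -1$
$b{\left(M,p \right)} = 6 - 3 p \left(M + p\right)$ ($b{\left(M,p \right)} = - 3 \left(p \left(p + M\right) - 2\right) = - 3 \left(p \left(M + p\right) - 2\right) = - 3 \left(-2 + p \left(M + p\right)\right) = 6 - 3 p \left(M + p\right)$)
$E{\left(s \right)} = \frac{1}{-21 - 8 s}$ ($E{\left(s \right)} = \frac{1}{s - \left(-6 + 27 + 3 s 3\right)} = \frac{1}{s - \left(21 + 9 s\right)} = \frac{1}{-21 - 8 s}$)
$\left(\left(-45 + g{\left(-2 \right)}\right) + E{\left(7 \right)}\right)^{2} = \left(\left(-45 - 1\right) - \frac{1}{21 + 8 \cdot 7}\right)^{2} = \left(-46 - \frac{1}{21 + 56}\right)^{2} = \left(-46 - \frac{1}{77}\right)^{2} = \left(- \frac{3543}{77}\right)^{2} = \frac{12552849}{5929}$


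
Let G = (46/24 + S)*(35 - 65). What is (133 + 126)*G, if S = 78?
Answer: -1241905/2 ≈ -6.2095e+5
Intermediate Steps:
G = -4795/2 (G = (46/24 + 78)*(35 - 65) = (46*(1/24) + 78)*(-30) = (23/12 + 78)*(-30) = (959/12)*(-30) = -4795/2 ≈ -2397.5)
(133 + 126)*G = (133 + 126)*(-4795/2) = 259*(-4795/2) = -1241905/2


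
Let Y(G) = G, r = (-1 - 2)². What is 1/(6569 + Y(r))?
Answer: 1/6578 ≈ 0.00015202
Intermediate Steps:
r = 9 (r = (-3)² = 9)
1/(6569 + Y(r)) = 1/(6569 + 9) = 1/6578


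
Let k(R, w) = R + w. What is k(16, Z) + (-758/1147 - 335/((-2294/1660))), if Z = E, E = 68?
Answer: 373640/1147 ≈ 325.75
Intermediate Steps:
Z = 68
k(16, Z) + (-758/1147 - 335/((-2294/1660))) = (16 + 68) + (-758/1147 - 335/((-2294/1660))) = 84 + (-758*1/1147 - 335/((-2294*1/1660))) = 84 + (-758/1147 - 335/(-1147/830)) = 84 + (-758/1147 - 335*(-830/1147)) = 84 + (-758/1147 + 278050/1147) = 84 + 277292/1147 = 373640/1147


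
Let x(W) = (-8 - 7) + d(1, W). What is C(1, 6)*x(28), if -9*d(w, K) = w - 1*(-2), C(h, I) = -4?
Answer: 184/3 ≈ 61.333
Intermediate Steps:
d(w, K) = -2/9 - w/9 (d(w, K) = -(w - 1*(-2))/9 = -(w + 2)/9 = -(2 + w)/9 = -2/9 - w/9)
x(W) = -46/3 (x(W) = (-8 - 7) + (-2/9 - ⅑*1) = -15 + (-2/9 - ⅑) = -15 - ⅓ = -46/3)
C(1, 6)*x(28) = -4*(-46/3) = 184/3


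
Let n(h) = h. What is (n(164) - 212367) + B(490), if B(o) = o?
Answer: -211713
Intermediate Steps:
(n(164) - 212367) + B(490) = (164 - 212367) + 490 = -212203 + 490 = -211713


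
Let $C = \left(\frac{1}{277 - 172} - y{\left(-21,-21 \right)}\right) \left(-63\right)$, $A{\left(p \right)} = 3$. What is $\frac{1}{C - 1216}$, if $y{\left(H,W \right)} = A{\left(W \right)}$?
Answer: $- \frac{5}{5138} \approx -0.00097314$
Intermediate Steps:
$y{\left(H,W \right)} = 3$
$C = \frac{942}{5}$ ($C = \left(\frac{1}{277 - 172} - 3\right) \left(-63\right) = \left(\frac{1}{105} - 3\right) \left(-63\right) = \left(- \frac{314}{105}\right) \left(-63\right) = \frac{942}{5} \approx 188.4$)
$\frac{1}{C - 1216} = \frac{1}{\frac{942}{5} - 1216} = \frac{1}{- \frac{5138}{5}} = - \frac{5}{5138}$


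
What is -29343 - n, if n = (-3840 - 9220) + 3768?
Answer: -20051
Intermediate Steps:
n = -9292 (n = -13060 + 3768 = -9292)
-29343 - n = -29343 - 1*(-9292) = -29343 + 9292 = -20051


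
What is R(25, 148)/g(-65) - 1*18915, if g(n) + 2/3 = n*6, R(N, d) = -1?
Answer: -22168377/1172 ≈ -18915.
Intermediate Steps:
g(n) = -⅔ + 6*n (g(n) = -⅔ + n*6 = -⅔ + 6*n)
R(25, 148)/g(-65) - 1*18915 = -1/(-⅔ + 6*(-65)) - 1*18915 = -1/(-⅔ - 390) - 18915 = -1/(-1172/3) - 18915 = -1*(-3/1172) - 18915 = 3/1172 - 18915 = -22168377/1172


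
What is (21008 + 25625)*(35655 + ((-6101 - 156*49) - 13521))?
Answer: 391204237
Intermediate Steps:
(21008 + 25625)*(35655 + ((-6101 - 156*49) - 13521)) = 46633*(35655 + ((-6101 - 7644) - 13521)) = 46633*(35655 + (-13745 - 13521)) = 46633*(35655 - 27266) = 46633*8389 = 391204237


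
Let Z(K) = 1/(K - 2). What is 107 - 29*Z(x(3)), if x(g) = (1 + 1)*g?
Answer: 399/4 ≈ 99.750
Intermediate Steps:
x(g) = 2*g
Z(K) = 1/(-2 + K)
107 - 29*Z(x(3)) = 107 - 29/(-2 + 2*3) = 107 - 29/(-2 + 6) = 107 - 29/4 = 399/4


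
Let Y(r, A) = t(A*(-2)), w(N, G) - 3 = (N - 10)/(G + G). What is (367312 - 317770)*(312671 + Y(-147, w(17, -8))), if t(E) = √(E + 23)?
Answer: 15490346682 + 24771*√286/2 ≈ 1.5491e+10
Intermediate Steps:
t(E) = √(23 + E)
w(N, G) = 3 + (-10 + N)/(2*G) (w(N, G) = 3 + (N - 10)/(G + G) = 3 + (-10 + N)/((2*G)) = 3 + (-10 + N)*(1/(2*G)) = 3 + (-10 + N)/(2*G))
Y(r, A) = √(23 - 2*A) (Y(r, A) = √(23 + A*(-2)) = √(23 - 2*A))
(367312 - 317770)*(312671 + Y(-147, w(17, -8))) = (367312 - 317770)*(312671 + √(23 - (-10 + 17 + 6*(-8))/(-8))) = 49542*(312671 + √(23 - (-1)*(-10 + 17 - 48)/8)) = 49542*(312671 + √(23 - (-1)*(-41)/8)) = 49542*(312671 + √(23 - 2*41/16)) = 49542*(312671 + √(23 - 41/8)) = 49542*(312671 + √(143/8)) = 49542*(312671 + √286/4) = 15490346682 + 24771*√286/2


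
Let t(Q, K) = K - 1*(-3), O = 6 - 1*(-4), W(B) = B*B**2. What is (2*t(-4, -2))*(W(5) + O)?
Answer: 270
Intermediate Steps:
W(B) = B**3
O = 10 (O = 6 + 4 = 10)
t(Q, K) = 3 + K (t(Q, K) = K + 3 = 3 + K)
(2*t(-4, -2))*(W(5) + O) = (2*(3 - 2))*(5**3 + 10) = (2*1)*(125 + 10) = 2*135 = 270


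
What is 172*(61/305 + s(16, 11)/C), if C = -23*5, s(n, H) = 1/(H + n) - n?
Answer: 180944/3105 ≈ 58.275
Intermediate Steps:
C = -115
172*(61/305 + s(16, 11)/C) = 172*(61/305 + ((1 - 1*16² - 1*11*16)/(11 + 16))/(-115)) = 172*(61*(1/305) + ((1 - 1*256 - 176)/27)*(-1/115)) = 172*(⅕ + ((1 - 256 - 176)/27)*(-1/115)) = 172*(⅕ + ((1/27)*(-431))*(-1/115)) = 172*(⅕ - 431/27*(-1/115)) = 172*(⅕ + 431/3105) = 172*(1052/3105) = 180944/3105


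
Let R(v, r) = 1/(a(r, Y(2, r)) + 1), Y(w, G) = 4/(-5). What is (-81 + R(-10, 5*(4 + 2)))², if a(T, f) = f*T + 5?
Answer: 2128681/324 ≈ 6570.0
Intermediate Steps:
Y(w, G) = -⅘ (Y(w, G) = 4*(-⅕) = -⅘)
a(T, f) = 5 + T*f (a(T, f) = T*f + 5 = 5 + T*f)
R(v, r) = 1/(6 - 4*r/5) (R(v, r) = 1/((5 + r*(-⅘)) + 1) = 1/((5 - 4*r/5) + 1) = 1/(6 - 4*r/5))
(-81 + R(-10, 5*(4 + 2)))² = (-81 + 5/(2*(15 - 10*(4 + 2))))² = (-81 + 5/(2*(15 - 10*6)))² = (-81 + 5/(2*(15 - 2*30)))² = (-81 + 5/(2*(15 - 60)))² = (-81 + (5/2)/(-45))² = (-81 + (5/2)*(-1/45))² = (-81 - 1/18)² = (-1459/18)² = 2128681/324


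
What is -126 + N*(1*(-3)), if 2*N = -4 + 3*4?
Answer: -138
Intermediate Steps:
N = 4 (N = (-4 + 3*4)/2 = (-4 + 12)/2 = (½)*8 = 4)
-126 + N*(1*(-3)) = -126 + 4*(1*(-3)) = -126 + 4*(-3) = -126 - 12 = -138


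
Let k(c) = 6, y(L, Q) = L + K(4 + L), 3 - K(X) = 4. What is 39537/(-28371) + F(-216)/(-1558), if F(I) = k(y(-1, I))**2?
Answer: -10436667/7367003 ≈ -1.4167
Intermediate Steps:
K(X) = -1 (K(X) = 3 - 1*4 = 3 - 4 = -1)
y(L, Q) = -1 + L (y(L, Q) = L - 1 = -1 + L)
F(I) = 36 (F(I) = 6**2 = 36)
39537/(-28371) + F(-216)/(-1558) = 39537/(-28371) + 36/(-1558) = 39537*(-1/28371) + 36*(-1/1558) = -13179/9457 - 18/779 = -10436667/7367003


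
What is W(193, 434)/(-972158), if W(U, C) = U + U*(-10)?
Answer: 1737/972158 ≈ 0.0017867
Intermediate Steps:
W(U, C) = -9*U (W(U, C) = U - 10*U = -9*U)
W(193, 434)/(-972158) = -9*193/(-972158) = -1737*(-1/972158) = 1737/972158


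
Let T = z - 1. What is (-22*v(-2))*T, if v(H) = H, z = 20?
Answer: 836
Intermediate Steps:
T = 19 (T = 20 - 1 = 19)
(-22*v(-2))*T = -22*(-2)*19 = 44*19 = 836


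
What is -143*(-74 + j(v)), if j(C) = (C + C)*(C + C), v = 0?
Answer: 10582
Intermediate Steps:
j(C) = 4*C² (j(C) = (2*C)*(2*C) = 4*C²)
-143*(-74 + j(v)) = -143*(-74 + 4*0²) = -143*(-74 + 4*0) = -143*(-74 + 0) = -143*(-74) = 10582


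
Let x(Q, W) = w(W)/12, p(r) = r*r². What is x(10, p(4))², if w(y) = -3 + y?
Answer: 3721/144 ≈ 25.840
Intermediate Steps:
p(r) = r³
x(Q, W) = -¼ + W/12 (x(Q, W) = (-3 + W)/12 = (-3 + W)*(1/12) = -¼ + W/12)
x(10, p(4))² = (-¼ + (1/12)*4³)² = (-¼ + (1/12)*64)² = (-¼ + 16/3)² = (61/12)² = 3721/144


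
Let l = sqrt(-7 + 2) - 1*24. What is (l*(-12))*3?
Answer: 864 - 36*I*sqrt(5) ≈ 864.0 - 80.498*I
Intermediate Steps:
l = -24 + I*sqrt(5) (l = sqrt(-5) - 24 = I*sqrt(5) - 24 = -24 + I*sqrt(5) ≈ -24.0 + 2.2361*I)
(l*(-12))*3 = ((-24 + I*sqrt(5))*(-12))*3 = (288 - 12*I*sqrt(5))*3 = 864 - 36*I*sqrt(5)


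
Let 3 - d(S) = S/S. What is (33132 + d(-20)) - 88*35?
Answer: 30054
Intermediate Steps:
d(S) = 2 (d(S) = 3 - S/S = 3 - 1*1 = 3 - 1 = 2)
(33132 + d(-20)) - 88*35 = (33132 + 2) - 88*35 = 33134 - 3080 = 30054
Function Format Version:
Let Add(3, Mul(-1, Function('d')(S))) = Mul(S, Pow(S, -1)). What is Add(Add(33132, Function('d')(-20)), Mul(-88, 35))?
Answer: 30054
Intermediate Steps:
Function('d')(S) = 2 (Function('d')(S) = Add(3, Mul(-1, Mul(S, Pow(S, -1)))) = Add(3, Mul(-1, 1)) = Add(3, -1) = 2)
Add(Add(33132, Function('d')(-20)), Mul(-88, 35)) = Add(Add(33132, 2), Mul(-88, 35)) = Add(33134, -3080) = 30054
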